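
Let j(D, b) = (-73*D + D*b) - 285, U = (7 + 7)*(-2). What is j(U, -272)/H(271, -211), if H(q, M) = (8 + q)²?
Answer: 3125/25947 ≈ 0.12044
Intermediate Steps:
U = -28 (U = 14*(-2) = -28)
j(D, b) = -285 - 73*D + D*b
j(U, -272)/H(271, -211) = (-285 - 73*(-28) - 28*(-272))/((8 + 271)²) = (-285 + 2044 + 7616)/(279²) = 9375/77841 = 9375*(1/77841) = 3125/25947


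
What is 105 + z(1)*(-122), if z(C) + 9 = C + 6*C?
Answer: 349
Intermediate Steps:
z(C) = -9 + 7*C (z(C) = -9 + (C + 6*C) = -9 + 7*C)
105 + z(1)*(-122) = 105 + (-9 + 7*1)*(-122) = 105 + (-9 + 7)*(-122) = 105 - 2*(-122) = 105 + 244 = 349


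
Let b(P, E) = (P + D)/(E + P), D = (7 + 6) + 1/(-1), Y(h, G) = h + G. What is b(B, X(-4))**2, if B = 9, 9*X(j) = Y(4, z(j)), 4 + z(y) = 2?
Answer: 35721/6889 ≈ 5.1852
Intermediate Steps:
z(y) = -2 (z(y) = -4 + 2 = -2)
Y(h, G) = G + h
X(j) = 2/9 (X(j) = (-2 + 4)/9 = (1/9)*2 = 2/9)
D = 12 (D = 13 - 1 = 12)
b(P, E) = (12 + P)/(E + P) (b(P, E) = (P + 12)/(E + P) = (12 + P)/(E + P))
b(B, X(-4))**2 = ((12 + 9)/(2/9 + 9))**2 = (21/(83/9))**2 = ((9/83)*21)**2 = (189/83)**2 = 35721/6889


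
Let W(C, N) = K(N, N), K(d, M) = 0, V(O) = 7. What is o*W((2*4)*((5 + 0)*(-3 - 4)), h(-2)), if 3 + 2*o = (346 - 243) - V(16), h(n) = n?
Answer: 0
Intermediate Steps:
W(C, N) = 0
o = 93/2 (o = -3/2 + ((346 - 243) - 1*7)/2 = -3/2 + (103 - 7)/2 = -3/2 + (1/2)*96 = -3/2 + 48 = 93/2 ≈ 46.500)
o*W((2*4)*((5 + 0)*(-3 - 4)), h(-2)) = (93/2)*0 = 0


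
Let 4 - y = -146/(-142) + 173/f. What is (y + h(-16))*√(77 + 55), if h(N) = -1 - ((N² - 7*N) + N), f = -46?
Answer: -1130909*√33/1633 ≈ -3978.3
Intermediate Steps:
y = 21989/3266 (y = 4 - (-146/(-142) + 173/(-46)) = 4 - (-146*(-1/142) + 173*(-1/46)) = 4 - (73/71 - 173/46) = 4 - 1*(-8925/3266) = 4 + 8925/3266 = 21989/3266 ≈ 6.7327)
h(N) = -1 - N² + 6*N (h(N) = -1 - (N² - 6*N) = -1 + (-N² + 6*N) = -1 - N² + 6*N)
(y + h(-16))*√(77 + 55) = (21989/3266 + (-1 - 1*(-16)² + 6*(-16)))*√(77 + 55) = (21989/3266 + (-1 - 1*256 - 96))*√132 = (21989/3266 + (-1 - 256 - 96))*(2*√33) = (21989/3266 - 353)*(2*√33) = -1130909*√33/1633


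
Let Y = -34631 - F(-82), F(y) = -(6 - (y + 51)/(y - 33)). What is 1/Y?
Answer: -115/3981906 ≈ -2.8881e-5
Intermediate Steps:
F(y) = -6 + (51 + y)/(-33 + y) (F(y) = -(6 - (51 + y)/(-33 + y)) = -6 + (51 + y)/(-33 + y))
Y = -3981906/115 (Y = -34631 - (249 - 5*(-82))/(-33 - 82) = -34631 - (249 + 410)/(-115) = -34631 - (-1)*659/115 = -34631 - 1*(-659/115) = -34631 + 659/115 = -3981906/115 ≈ -34625.)
1/Y = 1/(-3981906/115) = -115/3981906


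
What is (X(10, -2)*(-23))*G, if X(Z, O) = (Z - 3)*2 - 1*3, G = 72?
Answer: -18216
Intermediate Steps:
X(Z, O) = -9 + 2*Z (X(Z, O) = (-3 + Z)*2 - 3 = (-6 + 2*Z) - 3 = -9 + 2*Z)
(X(10, -2)*(-23))*G = ((-9 + 2*10)*(-23))*72 = ((-9 + 20)*(-23))*72 = (11*(-23))*72 = -253*72 = -18216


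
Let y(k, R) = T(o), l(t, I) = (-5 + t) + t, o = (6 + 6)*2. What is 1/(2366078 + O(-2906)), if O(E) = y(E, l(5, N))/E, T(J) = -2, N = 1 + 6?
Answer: 1453/3437911335 ≈ 4.2264e-7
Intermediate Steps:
N = 7
o = 24 (o = 12*2 = 24)
l(t, I) = -5 + 2*t
y(k, R) = -2
O(E) = -2/E
1/(2366078 + O(-2906)) = 1/(2366078 - 2/(-2906)) = 1/(2366078 - 2*(-1/2906)) = 1/(2366078 + 1/1453) = 1/(3437911335/1453) = 1453/3437911335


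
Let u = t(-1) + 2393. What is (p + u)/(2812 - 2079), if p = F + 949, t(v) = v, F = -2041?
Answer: 1300/733 ≈ 1.7735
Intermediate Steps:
p = -1092 (p = -2041 + 949 = -1092)
u = 2392 (u = -1 + 2393 = 2392)
(p + u)/(2812 - 2079) = (-1092 + 2392)/(2812 - 2079) = 1300/733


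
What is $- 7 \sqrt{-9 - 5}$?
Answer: $- 7 i \sqrt{14} \approx - 26.192 i$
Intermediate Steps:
$- 7 \sqrt{-9 - 5} = - 7 \sqrt{-14} = - 7 i \sqrt{14}$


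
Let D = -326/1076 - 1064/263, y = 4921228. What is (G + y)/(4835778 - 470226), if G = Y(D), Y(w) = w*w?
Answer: 98526079850340809/87400760981863872 ≈ 1.1273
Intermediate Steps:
D = -615301/141494 (D = -326*1/1076 - 1064/263 = -163/538 - 1*1064/263 = -163/538 - 1064/263 = -615301/141494 ≈ -4.3486)
Y(w) = w²
G = 378595320601/20020552036 (G = (-615301/141494)² = 378595320601/20020552036 ≈ 18.910)
(G + y)/(4835778 - 470226) = (378595320601/20020552036 + 4921228)/(4835778 - 470226) = (98526079850340809/20020552036)/4365552 = (98526079850340809/20020552036)*(1/4365552) = 98526079850340809/87400760981863872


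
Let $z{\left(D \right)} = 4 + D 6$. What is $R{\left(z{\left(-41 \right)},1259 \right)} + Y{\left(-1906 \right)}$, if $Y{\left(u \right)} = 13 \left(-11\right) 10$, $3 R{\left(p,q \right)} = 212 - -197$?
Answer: $- \frac{3881}{3} \approx -1293.7$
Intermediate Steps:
$z{\left(D \right)} = 4 + 6 D$
$R{\left(p,q \right)} = \frac{409}{3}$ ($R{\left(p,q \right)} = \frac{212 - -197}{3} = \frac{212 + 197}{3} = \frac{1}{3} \cdot 409 = \frac{409}{3}$)
$Y{\left(u \right)} = -1430$ ($Y{\left(u \right)} = \left(-143\right) 10 = -1430$)
$R{\left(z{\left(-41 \right)},1259 \right)} + Y{\left(-1906 \right)} = \frac{409}{3} - 1430 = - \frac{3881}{3}$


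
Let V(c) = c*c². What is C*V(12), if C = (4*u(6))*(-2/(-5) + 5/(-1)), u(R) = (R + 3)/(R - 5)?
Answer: -1430784/5 ≈ -2.8616e+5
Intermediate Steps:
u(R) = (3 + R)/(-5 + R)
V(c) = c³
C = -828/5 (C = (4*((3 + 6)/(-5 + 6)))*(-2/(-5) + 5/(-1)) = (4*(9/1))*(-2*(-⅕) + 5*(-1)) = (4*(1*9))*(⅖ - 5) = (4*9)*(-23/5) = 36*(-23/5) = -828/5 ≈ -165.60)
C*V(12) = -828/5*12³ = -828/5*1728 = -1430784/5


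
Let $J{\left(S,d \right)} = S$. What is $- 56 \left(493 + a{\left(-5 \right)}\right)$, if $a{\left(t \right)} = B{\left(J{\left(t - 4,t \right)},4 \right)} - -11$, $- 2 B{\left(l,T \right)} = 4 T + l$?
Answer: $-28028$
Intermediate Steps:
$B{\left(l,T \right)} = - 2 T - \frac{l}{2}$ ($B{\left(l,T \right)} = - \frac{4 T + l}{2} = - \frac{l + 4 T}{2} = - 2 T - \frac{l}{2}$)
$a{\left(t \right)} = 5 - \frac{t}{2}$ ($a{\left(t \right)} = \left(\left(-2\right) 4 - \frac{t - 4}{2}\right) - -11 = \left(-8 - \frac{-4 + t}{2}\right) + 11 = \left(-8 - \left(-2 + \frac{t}{2}\right)\right) + 11 = \left(-6 - \frac{t}{2}\right) + 11 = 5 - \frac{t}{2}$)
$- 56 \left(493 + a{\left(-5 \right)}\right) = - 56 \left(493 + \left(5 - - \frac{5}{2}\right)\right) = - 56 \left(493 + \left(5 + \frac{5}{2}\right)\right) = - 56 \left(493 + \frac{15}{2}\right) = \left(-56\right) \frac{1001}{2} = -28028$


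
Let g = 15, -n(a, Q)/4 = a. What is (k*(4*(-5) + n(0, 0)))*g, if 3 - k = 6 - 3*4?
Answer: -2700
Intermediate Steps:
k = 9 (k = 3 - (6 - 3*4) = 3 - (6 - 12) = 3 - 1*(-6) = 3 + 6 = 9)
n(a, Q) = -4*a
(k*(4*(-5) + n(0, 0)))*g = (9*(4*(-5) - 4*0))*15 = (9*(-20 + 0))*15 = (9*(-20))*15 = -180*15 = -2700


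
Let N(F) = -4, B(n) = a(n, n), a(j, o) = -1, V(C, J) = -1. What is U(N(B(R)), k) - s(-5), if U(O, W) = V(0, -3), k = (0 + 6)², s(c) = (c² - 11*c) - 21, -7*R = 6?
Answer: -60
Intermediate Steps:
R = -6/7 (R = -⅐*6 = -6/7 ≈ -0.85714)
B(n) = -1
s(c) = -21 + c² - 11*c
k = 36 (k = 6² = 36)
U(O, W) = -1
U(N(B(R)), k) - s(-5) = -1 - (-21 + (-5)² - 11*(-5)) = -1 - (-21 + 25 + 55) = -1 - 1*59 = -1 - 59 = -60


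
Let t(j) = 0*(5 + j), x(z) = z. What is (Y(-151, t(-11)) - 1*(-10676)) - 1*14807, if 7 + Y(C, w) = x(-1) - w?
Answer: -4139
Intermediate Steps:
t(j) = 0
Y(C, w) = -8 - w (Y(C, w) = -7 + (-1 - w) = -8 - w)
(Y(-151, t(-11)) - 1*(-10676)) - 1*14807 = ((-8 - 1*0) - 1*(-10676)) - 1*14807 = ((-8 + 0) + 10676) - 14807 = (-8 + 10676) - 14807 = 10668 - 14807 = -4139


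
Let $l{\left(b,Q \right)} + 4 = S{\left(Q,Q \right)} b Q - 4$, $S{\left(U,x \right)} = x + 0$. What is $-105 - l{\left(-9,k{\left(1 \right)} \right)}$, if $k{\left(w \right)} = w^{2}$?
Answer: $-88$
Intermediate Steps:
$S{\left(U,x \right)} = x$
$l{\left(b,Q \right)} = -8 + b Q^{2}$ ($l{\left(b,Q \right)} = -4 + \left(Q b Q - 4\right) = -4 + \left(b Q^{2} - 4\right) = -4 + \left(-4 + b Q^{2}\right) = -8 + b Q^{2}$)
$-105 - l{\left(-9,k{\left(1 \right)} \right)} = -105 - \left(-8 - 9 \left(1^{2}\right)^{2}\right) = -105 - \left(-8 - 9 \cdot 1^{2}\right) = -105 - \left(-8 - 9\right) = -105 - -17 = -105 + 17 = -88$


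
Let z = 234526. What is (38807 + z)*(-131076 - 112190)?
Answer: -66492625578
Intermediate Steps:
(38807 + z)*(-131076 - 112190) = (38807 + 234526)*(-131076 - 112190) = 273333*(-243266) = -66492625578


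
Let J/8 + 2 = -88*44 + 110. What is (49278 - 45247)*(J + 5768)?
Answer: -98130664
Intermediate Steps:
J = -30112 (J = -16 + 8*(-88*44 + 110) = -16 + 8*(-3872 + 110) = -16 + 8*(-3762) = -16 - 30096 = -30112)
(49278 - 45247)*(J + 5768) = (49278 - 45247)*(-30112 + 5768) = 4031*(-24344) = -98130664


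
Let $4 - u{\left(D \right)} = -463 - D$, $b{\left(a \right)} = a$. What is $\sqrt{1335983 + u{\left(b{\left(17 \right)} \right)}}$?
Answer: $\sqrt{1336467} \approx 1156.1$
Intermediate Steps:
$u{\left(D \right)} = 467 + D$ ($u{\left(D \right)} = 4 - \left(-463 - D\right) = 4 + \left(463 + D\right) = 467 + D$)
$\sqrt{1335983 + u{\left(b{\left(17 \right)} \right)}} = \sqrt{1335983 + \left(467 + 17\right)} = \sqrt{1335983 + 484} = \sqrt{1336467}$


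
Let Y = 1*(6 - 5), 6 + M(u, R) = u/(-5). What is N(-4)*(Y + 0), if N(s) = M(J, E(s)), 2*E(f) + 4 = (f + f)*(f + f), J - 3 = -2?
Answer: -31/5 ≈ -6.2000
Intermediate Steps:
J = 1 (J = 3 - 2 = 1)
E(f) = -2 + 2*f**2 (E(f) = -2 + ((f + f)*(f + f))/2 = -2 + ((2*f)*(2*f))/2 = -2 + (4*f**2)/2 = -2 + 2*f**2)
M(u, R) = -6 - u/5 (M(u, R) = -6 + u/(-5) = -6 + u*(-1/5) = -6 - u/5)
Y = 1 (Y = 1*1 = 1)
N(s) = -31/5 (N(s) = -6 - 1/5*1 = -6 - 1/5 = -31/5)
N(-4)*(Y + 0) = -31*(1 + 0)/5 = -31/5*1 = -31/5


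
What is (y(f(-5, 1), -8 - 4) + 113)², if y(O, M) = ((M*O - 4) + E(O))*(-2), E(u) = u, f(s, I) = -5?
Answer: 121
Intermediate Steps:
y(O, M) = 8 - 2*O - 2*M*O (y(O, M) = ((M*O - 4) + O)*(-2) = ((-4 + M*O) + O)*(-2) = (-4 + O + M*O)*(-2) = 8 - 2*O - 2*M*O)
(y(f(-5, 1), -8 - 4) + 113)² = ((8 - 2*(-5) - 2*(-8 - 4)*(-5)) + 113)² = ((8 + 10 - 2*(-12)*(-5)) + 113)² = ((8 + 10 - 120) + 113)² = (-102 + 113)² = 11² = 121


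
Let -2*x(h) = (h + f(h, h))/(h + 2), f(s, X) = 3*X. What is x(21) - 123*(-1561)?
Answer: 4416027/23 ≈ 1.9200e+5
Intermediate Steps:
x(h) = -2*h/(2 + h) (x(h) = -(h + 3*h)/(2*(h + 2)) = -4*h/(2*(2 + h)) = -2*h/(2 + h))
x(21) - 123*(-1561) = -2*21/(2 + 21) - 123*(-1561) = -2*21/23 + 192003 = -2*21*1/23 + 192003 = -42/23 + 192003 = 4416027/23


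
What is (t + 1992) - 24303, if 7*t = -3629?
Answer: -159806/7 ≈ -22829.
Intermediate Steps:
t = -3629/7 (t = (1/7)*(-3629) = -3629/7 ≈ -518.43)
(t + 1992) - 24303 = (-3629/7 + 1992) - 24303 = 10315/7 - 24303 = -159806/7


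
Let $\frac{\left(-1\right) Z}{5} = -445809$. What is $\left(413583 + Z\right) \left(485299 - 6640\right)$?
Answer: $1264917675852$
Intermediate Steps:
$Z = 2229045$ ($Z = \left(-5\right) \left(-445809\right) = 2229045$)
$\left(413583 + Z\right) \left(485299 - 6640\right) = \left(413583 + 2229045\right) \left(485299 - 6640\right) = 2642628 \cdot 478659 = 1264917675852$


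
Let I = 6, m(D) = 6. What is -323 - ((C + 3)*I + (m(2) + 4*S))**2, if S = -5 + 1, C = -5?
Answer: -807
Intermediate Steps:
S = -4
-323 - ((C + 3)*I + (m(2) + 4*S))**2 = -323 - ((-5 + 3)*6 + (6 + 4*(-4)))**2 = -323 - (-2*6 + (6 - 16))**2 = -323 - (-12 - 10)**2 = -323 - 1*(-22)**2 = -323 - 1*484 = -323 - 484 = -807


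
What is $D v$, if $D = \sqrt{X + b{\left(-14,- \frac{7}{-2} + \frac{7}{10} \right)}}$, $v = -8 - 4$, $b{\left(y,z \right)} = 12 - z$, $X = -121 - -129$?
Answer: $- \frac{12 \sqrt{395}}{5} \approx -47.699$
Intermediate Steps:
$X = 8$ ($X = -121 + 129 = 8$)
$v = -12$ ($v = -8 - 4 = -12$)
$D = \frac{\sqrt{395}}{5}$ ($D = \sqrt{8 - \left(-12 + \frac{7}{2} + \frac{7}{10}\right)} = \sqrt{8 + \left(12 - \left(\frac{7}{2} + \frac{7}{10}\right)\right)} = \sqrt{8 + \left(12 - \frac{21}{5}\right)} = \sqrt{8 + \frac{39}{5}} = \sqrt{\frac{79}{5}} = \frac{\sqrt{395}}{5} \approx 3.9749$)
$D v = \frac{\sqrt{395}}{5} \left(-12\right) = - \frac{12 \sqrt{395}}{5}$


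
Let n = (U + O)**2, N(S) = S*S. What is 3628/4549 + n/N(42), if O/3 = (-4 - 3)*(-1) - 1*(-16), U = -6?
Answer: 55453/18196 ≈ 3.0475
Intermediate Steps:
O = 69 (O = 3*((-4 - 3)*(-1) - 1*(-16)) = 3*(-7*(-1) + 16) = 3*(7 + 16) = 3*23 = 69)
N(S) = S**2
n = 3969 (n = (-6 + 69)**2 = 63**2 = 3969)
3628/4549 + n/N(42) = 3628/4549 + 3969/(42**2) = 3628*(1/4549) + 3969/1764 = 3628/4549 + 3969*(1/1764) = 3628/4549 + 9/4 = 55453/18196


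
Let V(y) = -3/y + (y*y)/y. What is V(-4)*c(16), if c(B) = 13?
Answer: -169/4 ≈ -42.250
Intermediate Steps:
V(y) = y - 3/y (V(y) = -3/y + y²/y = -3/y + y = y - 3/y)
V(-4)*c(16) = (-4 - 3/(-4))*13 = (-4 - 3*(-¼))*13 = (-4 + ¾)*13 = -13/4*13 = -169/4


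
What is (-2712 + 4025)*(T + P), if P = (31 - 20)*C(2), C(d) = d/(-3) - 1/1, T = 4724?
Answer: 18535621/3 ≈ 6.1785e+6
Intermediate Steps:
C(d) = -1 - d/3 (C(d) = d*(-1/3) - 1*1 = -d/3 - 1 = -1 - d/3)
P = -55/3 (P = (31 - 20)*(-1 - 1/3*2) = 11*(-1 - 2/3) = 11*(-5/3) = -55/3 ≈ -18.333)
(-2712 + 4025)*(T + P) = (-2712 + 4025)*(4724 - 55/3) = 1313*(14117/3) = 18535621/3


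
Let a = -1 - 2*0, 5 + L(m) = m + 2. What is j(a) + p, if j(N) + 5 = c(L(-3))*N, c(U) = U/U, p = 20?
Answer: 14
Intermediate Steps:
L(m) = -3 + m (L(m) = -5 + (m + 2) = -5 + (2 + m) = -3 + m)
c(U) = 1
a = -1 (a = -1 + 0 = -1)
j(N) = -5 + N (j(N) = -5 + 1*N = -5 + N)
j(a) + p = (-5 - 1) + 20 = -6 + 20 = 14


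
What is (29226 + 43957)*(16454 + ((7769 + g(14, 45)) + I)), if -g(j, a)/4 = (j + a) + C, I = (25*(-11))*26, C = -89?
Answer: 1258235319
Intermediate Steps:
I = -7150 (I = -275*26 = -7150)
g(j, a) = 356 - 4*a - 4*j (g(j, a) = -4*((j + a) - 89) = -4*((a + j) - 89) = -4*(-89 + a + j) = 356 - 4*a - 4*j)
(29226 + 43957)*(16454 + ((7769 + g(14, 45)) + I)) = (29226 + 43957)*(16454 + ((7769 + (356 - 4*45 - 4*14)) - 7150)) = 73183*(16454 + ((7769 + (356 - 180 - 56)) - 7150)) = 73183*(16454 + ((7769 + 120) - 7150)) = 73183*(16454 + (7889 - 7150)) = 73183*(16454 + 739) = 73183*17193 = 1258235319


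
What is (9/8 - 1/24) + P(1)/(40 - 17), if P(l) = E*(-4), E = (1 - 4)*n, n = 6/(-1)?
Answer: -565/276 ≈ -2.0471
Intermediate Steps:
n = -6 (n = 6*(-1) = -6)
E = 18 (E = (1 - 4)*(-6) = -3*(-6) = 18)
P(l) = -72 (P(l) = 18*(-4) = -72)
(9/8 - 1/24) + P(1)/(40 - 17) = (9/8 - 1/24) - 72/(40 - 17) = (9*(⅛) - 1*1/24) - 72/23 = (9/8 - 1/24) - 72*1/23 = 13/12 - 72/23 = -565/276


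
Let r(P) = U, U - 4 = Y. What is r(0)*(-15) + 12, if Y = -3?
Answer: -3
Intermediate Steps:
U = 1 (U = 4 - 3 = 1)
r(P) = 1
r(0)*(-15) + 12 = 1*(-15) + 12 = -15 + 12 = -3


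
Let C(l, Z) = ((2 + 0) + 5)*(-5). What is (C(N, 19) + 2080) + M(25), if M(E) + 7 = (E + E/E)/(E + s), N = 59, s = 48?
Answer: 148800/73 ≈ 2038.4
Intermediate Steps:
C(l, Z) = -35 (C(l, Z) = (2 + 5)*(-5) = 7*(-5) = -35)
M(E) = -7 + (1 + E)/(48 + E) (M(E) = -7 + (E + E/E)/(E + 48) = -7 + (E + 1)/(48 + E) = -7 + (1 + E)/(48 + E))
(C(N, 19) + 2080) + M(25) = (-35 + 2080) + (-335 - 6*25)/(48 + 25) = 2045 + (-335 - 150)/73 = 2045 + (1/73)*(-485) = 2045 - 485/73 = 148800/73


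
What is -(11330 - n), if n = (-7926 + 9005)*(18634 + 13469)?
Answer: 34627807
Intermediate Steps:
n = 34639137 (n = 1079*32103 = 34639137)
-(11330 - n) = -(11330 - 1*34639137) = -(11330 - 34639137) = -1*(-34627807) = 34627807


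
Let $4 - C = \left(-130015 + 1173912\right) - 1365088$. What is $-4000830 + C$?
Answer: $-3679635$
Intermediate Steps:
$C = 321195$ ($C = 4 - \left(\left(-130015 + 1173912\right) - 1365088\right) = 4 - \left(1043897 - 1365088\right) = 4 - -321191 = 4 + 321191 = 321195$)
$-4000830 + C = -4000830 + 321195 = -3679635$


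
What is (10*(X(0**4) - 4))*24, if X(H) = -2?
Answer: -1440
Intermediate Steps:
(10*(X(0**4) - 4))*24 = (10*(-2 - 4))*24 = (10*(-6))*24 = -60*24 = -1440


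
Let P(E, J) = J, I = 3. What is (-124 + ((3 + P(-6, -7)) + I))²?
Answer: 15625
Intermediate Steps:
(-124 + ((3 + P(-6, -7)) + I))² = (-124 + ((3 - 7) + 3))² = (-124 + (-4 + 3))² = (-124 - 1)² = (-125)² = 15625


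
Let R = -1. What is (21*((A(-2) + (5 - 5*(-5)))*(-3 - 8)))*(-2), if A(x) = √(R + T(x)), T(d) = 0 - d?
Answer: 14322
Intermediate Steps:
T(d) = -d
A(x) = √(-1 - x)
(21*((A(-2) + (5 - 5*(-5)))*(-3 - 8)))*(-2) = (21*((√(-1 - 1*(-2)) + (5 - 5*(-5)))*(-3 - 8)))*(-2) = (21*((√(-1 + 2) + (5 + 25))*(-11)))*(-2) = (21*((√1 + 30)*(-11)))*(-2) = (21*((1 + 30)*(-11)))*(-2) = (21*(31*(-11)))*(-2) = (21*(-341))*(-2) = -7161*(-2) = 14322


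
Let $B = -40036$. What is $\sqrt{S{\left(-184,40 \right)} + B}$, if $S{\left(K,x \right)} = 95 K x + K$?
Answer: $2 i \sqrt{184855} \approx 859.9 i$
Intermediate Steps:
$S{\left(K,x \right)} = K + 95 K x$ ($S{\left(K,x \right)} = 95 K x + K = K + 95 K x$)
$\sqrt{S{\left(-184,40 \right)} + B} = \sqrt{- 184 \left(1 + 95 \cdot 40\right) - 40036} = \sqrt{- 184 \left(1 + 3800\right) - 40036} = \sqrt{\left(-184\right) 3801 - 40036} = \sqrt{-699384 - 40036} = \sqrt{-739420} = 2 i \sqrt{184855}$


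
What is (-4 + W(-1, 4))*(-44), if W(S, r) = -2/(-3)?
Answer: 440/3 ≈ 146.67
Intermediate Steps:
W(S, r) = ⅔ (W(S, r) = -2*(-⅓) = ⅔)
(-4 + W(-1, 4))*(-44) = (-4 + ⅔)*(-44) = -10/3*(-44) = 440/3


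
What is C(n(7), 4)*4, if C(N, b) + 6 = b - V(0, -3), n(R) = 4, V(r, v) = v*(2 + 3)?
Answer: 52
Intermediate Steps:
V(r, v) = 5*v (V(r, v) = v*5 = 5*v)
C(N, b) = 9 + b (C(N, b) = -6 + (b - 5*(-3)) = -6 + (b - 1*(-15)) = -6 + (b + 15) = -6 + (15 + b) = 9 + b)
C(n(7), 4)*4 = (9 + 4)*4 = 13*4 = 52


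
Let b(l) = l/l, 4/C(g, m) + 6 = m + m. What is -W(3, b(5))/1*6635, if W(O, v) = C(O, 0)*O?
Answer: 13270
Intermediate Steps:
C(g, m) = 4/(-6 + 2*m) (C(g, m) = 4/(-6 + (m + m)) = 4/(-6 + 2*m))
b(l) = 1
W(O, v) = -2*O/3 (W(O, v) = (2/(-3 + 0))*O = (2/(-3))*O = (2*(-⅓))*O = -2*O/3)
-W(3, b(5))/1*6635 = -(-⅔*3)/1*6635 = -(-2)*6635 = -1*(-2)*6635 = 2*6635 = 13270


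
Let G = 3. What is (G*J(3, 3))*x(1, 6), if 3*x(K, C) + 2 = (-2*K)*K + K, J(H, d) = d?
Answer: -9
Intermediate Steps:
x(K, C) = -2/3 - 2*K**2/3 + K/3 (x(K, C) = -2/3 + ((-2*K)*K + K)/3 = -2/3 + (-2*K**2 + K)/3 = -2/3 + (K - 2*K**2)/3 = -2/3 + (-2*K**2/3 + K/3) = -2/3 - 2*K**2/3 + K/3)
(G*J(3, 3))*x(1, 6) = (3*3)*(-2/3 - 2/3*1**2 + (1/3)*1) = 9*(-2/3 - 2/3*1 + 1/3) = 9*(-2/3 - 2/3 + 1/3) = 9*(-1) = -9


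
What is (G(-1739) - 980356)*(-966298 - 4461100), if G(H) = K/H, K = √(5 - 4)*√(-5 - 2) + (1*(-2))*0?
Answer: 5320782193688 + 5427398*I*√7/1739 ≈ 5.3208e+12 + 8257.4*I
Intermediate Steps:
K = I*√7 (K = √1*√(-7) - 2*0 = 1*(I*√7) + 0 = I*√7 + 0 = I*√7 ≈ 2.6458*I)
G(H) = I*√7/H (G(H) = (I*√7)/H = I*√7/H)
(G(-1739) - 980356)*(-966298 - 4461100) = (I*√7/(-1739) - 980356)*(-966298 - 4461100) = (I*√7*(-1/1739) - 980356)*(-5427398) = (-I*√7/1739 - 980356)*(-5427398) = (-980356 - I*√7/1739)*(-5427398) = 5320782193688 + 5427398*I*√7/1739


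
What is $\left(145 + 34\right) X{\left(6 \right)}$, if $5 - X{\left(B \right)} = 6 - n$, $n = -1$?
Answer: $-358$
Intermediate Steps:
$X{\left(B \right)} = -2$ ($X{\left(B \right)} = 5 - \left(6 - -1\right) = 5 - \left(6 + 1\right) = 5 - 7 = -2$)
$\left(145 + 34\right) X{\left(6 \right)} = \left(145 + 34\right) \left(-2\right) = 179 \left(-2\right) = -358$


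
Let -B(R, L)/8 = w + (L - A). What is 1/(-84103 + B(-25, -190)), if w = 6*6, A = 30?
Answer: -1/82631 ≈ -1.2102e-5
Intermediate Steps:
w = 36
B(R, L) = -48 - 8*L (B(R, L) = -8*(36 + (L - 1*30)) = -8*(36 + (L - 30)) = -8*(36 + (-30 + L)) = -8*(6 + L) = -48 - 8*L)
1/(-84103 + B(-25, -190)) = 1/(-84103 + (-48 - 8*(-190))) = 1/(-84103 + (-48 + 1520)) = 1/(-84103 + 1472) = 1/(-82631) = -1/82631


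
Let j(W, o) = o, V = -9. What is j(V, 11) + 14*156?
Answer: 2195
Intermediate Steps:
j(V, 11) + 14*156 = 11 + 14*156 = 11 + 2184 = 2195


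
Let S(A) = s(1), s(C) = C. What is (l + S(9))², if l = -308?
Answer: 94249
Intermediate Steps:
S(A) = 1
(l + S(9))² = (-308 + 1)² = (-307)² = 94249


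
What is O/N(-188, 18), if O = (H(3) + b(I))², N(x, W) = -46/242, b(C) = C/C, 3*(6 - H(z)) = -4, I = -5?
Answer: -75625/207 ≈ -365.34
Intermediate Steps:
H(z) = 22/3 (H(z) = 6 - ⅓*(-4) = 6 + 4/3 = 22/3)
b(C) = 1
N(x, W) = -23/121 (N(x, W) = -46*1/242 = -23/121)
O = 625/9 (O = (22/3 + 1)² = (25/3)² = 625/9 ≈ 69.444)
O/N(-188, 18) = 625/(9*(-23/121)) = (625/9)*(-121/23) = -75625/207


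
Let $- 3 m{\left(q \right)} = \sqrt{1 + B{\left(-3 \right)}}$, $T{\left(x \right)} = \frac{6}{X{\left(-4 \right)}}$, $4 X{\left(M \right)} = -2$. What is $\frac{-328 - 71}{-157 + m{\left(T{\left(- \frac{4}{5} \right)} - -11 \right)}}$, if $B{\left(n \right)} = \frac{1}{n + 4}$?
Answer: $\frac{563787}{221839} - \frac{1197 \sqrt{2}}{221839} \approx 2.5338$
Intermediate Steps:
$X{\left(M \right)} = - \frac{1}{2}$ ($X{\left(M \right)} = \frac{1}{4} \left(-2\right) = - \frac{1}{2}$)
$T{\left(x \right)} = -12$ ($T{\left(x \right)} = \frac{6}{- \frac{1}{2}} = 6 \left(-2\right) = -12$)
$B{\left(n \right)} = \frac{1}{4 + n}$
$m{\left(q \right)} = - \frac{\sqrt{2}}{3}$ ($m{\left(q \right)} = - \frac{\sqrt{1 + \frac{1}{4 - 3}}}{3} = - \frac{\sqrt{1 + 1^{-1}}}{3} = - \frac{\sqrt{1 + 1}}{3} = - \frac{\sqrt{2}}{3}$)
$\frac{-328 - 71}{-157 + m{\left(T{\left(- \frac{4}{5} \right)} - -11 \right)}} = \frac{-328 - 71}{-157 - \frac{\sqrt{2}}{3}} = - \frac{399}{-157 - \frac{\sqrt{2}}{3}}$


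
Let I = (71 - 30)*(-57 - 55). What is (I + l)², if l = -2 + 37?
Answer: 20766249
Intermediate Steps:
l = 35
I = -4592 (I = 41*(-112) = -4592)
(I + l)² = (-4592 + 35)² = (-4557)² = 20766249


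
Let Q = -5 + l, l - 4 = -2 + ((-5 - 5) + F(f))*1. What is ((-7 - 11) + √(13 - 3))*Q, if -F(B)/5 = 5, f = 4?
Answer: 684 - 38*√10 ≈ 563.83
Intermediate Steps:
F(B) = -25 (F(B) = -5*5 = -25)
l = -33 (l = 4 + (-2 + ((-5 - 5) - 25)*1) = 4 + (-2 + (-10 - 25)*1) = 4 + (-2 - 35*1) = 4 + (-2 - 35) = 4 - 37 = -33)
Q = -38 (Q = -5 - 33 = -38)
((-7 - 11) + √(13 - 3))*Q = ((-7 - 11) + √(13 - 3))*(-38) = (-18 + √10)*(-38) = 684 - 38*√10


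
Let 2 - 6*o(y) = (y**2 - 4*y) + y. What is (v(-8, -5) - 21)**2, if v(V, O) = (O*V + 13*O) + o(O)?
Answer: 24649/9 ≈ 2738.8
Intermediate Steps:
o(y) = 1/3 + y/2 - y**2/6 (o(y) = 1/3 - ((y**2 - 4*y) + y)/6 = 1/3 - (y**2 - 3*y)/6 = 1/3 + (y/2 - y**2/6) = 1/3 + y/2 - y**2/6)
v(V, O) = 1/3 - O**2/6 + 27*O/2 + O*V (v(V, O) = (O*V + 13*O) + (1/3 + O/2 - O**2/6) = (13*O + O*V) + (1/3 + O/2 - O**2/6) = 1/3 - O**2/6 + 27*O/2 + O*V)
(v(-8, -5) - 21)**2 = ((1/3 - 1/6*(-5)**2 + (27/2)*(-5) - 5*(-8)) - 21)**2 = ((1/3 - 1/6*25 - 135/2 + 40) - 21)**2 = ((1/3 - 25/6 - 135/2 + 40) - 21)**2 = (-94/3 - 21)**2 = (-157/3)**2 = 24649/9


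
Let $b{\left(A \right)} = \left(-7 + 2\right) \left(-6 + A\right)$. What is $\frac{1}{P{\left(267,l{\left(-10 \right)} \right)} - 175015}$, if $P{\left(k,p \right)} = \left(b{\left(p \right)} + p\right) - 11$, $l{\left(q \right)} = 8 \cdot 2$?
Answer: $- \frac{1}{175060} \approx -5.7123 \cdot 10^{-6}$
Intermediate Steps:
$l{\left(q \right)} = 16$
$b{\left(A \right)} = 30 - 5 A$ ($b{\left(A \right)} = - 5 \left(-6 + A\right) = 30 - 5 A$)
$P{\left(k,p \right)} = 19 - 4 p$ ($P{\left(k,p \right)} = \left(\left(30 - 5 p\right) + p\right) - 11 = \left(30 - 4 p\right) - 11 = 19 - 4 p$)
$\frac{1}{P{\left(267,l{\left(-10 \right)} \right)} - 175015} = \frac{1}{\left(19 - 64\right) - 175015} = \frac{1}{-45 - 175015} = \frac{1}{-175060} = - \frac{1}{175060}$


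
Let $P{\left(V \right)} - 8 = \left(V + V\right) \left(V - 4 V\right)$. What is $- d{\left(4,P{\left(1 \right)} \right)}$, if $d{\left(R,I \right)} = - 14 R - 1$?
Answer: $57$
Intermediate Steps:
$P{\left(V \right)} = 8 - 6 V^{2}$ ($P{\left(V \right)} = 8 + \left(V + V\right) \left(V - 4 V\right) = 8 + 2 V \left(- 3 V\right) = 8 - 6 V^{2}$)
$d{\left(R,I \right)} = -1 - 14 R$
$- d{\left(4,P{\left(1 \right)} \right)} = - (-1 - 56) = \left(-1\right) \left(-57\right) = 57$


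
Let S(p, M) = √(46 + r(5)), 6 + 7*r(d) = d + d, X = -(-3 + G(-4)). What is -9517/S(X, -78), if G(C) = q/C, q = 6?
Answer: -9517*√2282/326 ≈ -1394.6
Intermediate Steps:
G(C) = 6/C
X = 9/2 (X = -(-3 + 6/(-4)) = -(-3 + 6*(-¼)) = -(-3 - 3/2) = -1*(-9/2) = 9/2 ≈ 4.5000)
r(d) = -6/7 + 2*d/7 (r(d) = -6/7 + (d + d)/7 = -6/7 + (2*d)/7 = -6/7 + 2*d/7)
S(p, M) = √2282/7 (S(p, M) = √(46 + (-6/7 + (2/7)*5)) = √(46 + (-6/7 + 10/7)) = √(46 + 4/7) = √(326/7) = √2282/7)
-9517/S(X, -78) = -9517*√2282/326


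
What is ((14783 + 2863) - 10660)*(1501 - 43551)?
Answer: -293761300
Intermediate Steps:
((14783 + 2863) - 10660)*(1501 - 43551) = (17646 - 10660)*(-42050) = 6986*(-42050) = -293761300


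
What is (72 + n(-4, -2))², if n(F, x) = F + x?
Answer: 4356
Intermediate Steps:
(72 + n(-4, -2))² = (72 + (-4 - 2))² = (72 - 6)² = 66² = 4356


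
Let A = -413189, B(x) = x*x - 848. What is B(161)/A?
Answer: -25073/413189 ≈ -0.060682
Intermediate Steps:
B(x) = -848 + x² (B(x) = x² - 848 = -848 + x²)
B(161)/A = (-848 + 161²)/(-413189) = (-848 + 25921)*(-1/413189) = 25073*(-1/413189) = -25073/413189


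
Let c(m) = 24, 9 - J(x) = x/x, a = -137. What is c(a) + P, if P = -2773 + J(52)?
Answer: -2741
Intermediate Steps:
J(x) = 8 (J(x) = 9 - x/x = 9 - 1*1 = 9 - 1 = 8)
P = -2765 (P = -2773 + 8 = -2765)
c(a) + P = 24 - 2765 = -2741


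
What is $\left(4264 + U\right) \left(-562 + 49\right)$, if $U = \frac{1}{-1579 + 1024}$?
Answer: $- \frac{404674749}{185} \approx -2.1874 \cdot 10^{6}$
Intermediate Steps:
$U = - \frac{1}{555}$ ($U = \frac{1}{-555} = - \frac{1}{555} \approx -0.0018018$)
$\left(4264 + U\right) \left(-562 + 49\right) = \left(4264 - \frac{1}{555}\right) \left(-562 + 49\right) = \frac{2366519}{555} \left(-513\right) = - \frac{404674749}{185}$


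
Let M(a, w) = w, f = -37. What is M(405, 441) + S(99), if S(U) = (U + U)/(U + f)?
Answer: 13770/31 ≈ 444.19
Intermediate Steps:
S(U) = 2*U/(-37 + U) (S(U) = (U + U)/(U - 37) = (2*U)/(-37 + U) = 2*U/(-37 + U))
M(405, 441) + S(99) = 441 + 2*99/(-37 + 99) = 441 + 2*99/62 = 441 + 2*99*(1/62) = 441 + 99/31 = 13770/31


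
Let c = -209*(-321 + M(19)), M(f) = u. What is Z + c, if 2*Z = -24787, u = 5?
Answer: 107301/2 ≈ 53651.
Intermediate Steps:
M(f) = 5
c = 66044 (c = -209*(-321 + 5) = -209*(-316) = 66044)
Z = -24787/2 (Z = (½)*(-24787) = -24787/2 ≈ -12394.)
Z + c = -24787/2 + 66044 = 107301/2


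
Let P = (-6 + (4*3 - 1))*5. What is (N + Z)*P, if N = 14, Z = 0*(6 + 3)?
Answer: 350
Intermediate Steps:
Z = 0 (Z = 0*9 = 0)
P = 25 (P = (-6 + (12 - 1))*5 = (-6 + 11)*5 = 5*5 = 25)
(N + Z)*P = (14 + 0)*25 = 14*25 = 350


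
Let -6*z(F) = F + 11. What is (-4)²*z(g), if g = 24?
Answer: -280/3 ≈ -93.333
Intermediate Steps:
z(F) = -11/6 - F/6 (z(F) = -(F + 11)/6 = -(11 + F)/6 = -11/6 - F/6)
(-4)²*z(g) = (-4)²*(-11/6 - ⅙*24) = 16*(-11/6 - 4) = 16*(-35/6) = -280/3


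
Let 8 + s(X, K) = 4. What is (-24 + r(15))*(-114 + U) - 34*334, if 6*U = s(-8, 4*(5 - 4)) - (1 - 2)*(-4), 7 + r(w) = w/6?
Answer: -8069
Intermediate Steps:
s(X, K) = -4 (s(X, K) = -8 + 4 = -4)
r(w) = -7 + w/6
U = -4/3 (U = (-4 - (1 - 2)*(-4))/6 = (-4 - (-1)*(-4))/6 = (-4 - 1*4)/6 = (-4 - 4)/6 = (1/6)*(-8) = -4/3 ≈ -1.3333)
(-24 + r(15))*(-114 + U) - 34*334 = (-24 + (-7 + (1/6)*15))*(-114 - 4/3) - 34*334 = (-24 + (-7 + 5/2))*(-346/3) - 11356 = (-24 - 9/2)*(-346/3) - 11356 = -57/2*(-346/3) - 11356 = 3287 - 11356 = -8069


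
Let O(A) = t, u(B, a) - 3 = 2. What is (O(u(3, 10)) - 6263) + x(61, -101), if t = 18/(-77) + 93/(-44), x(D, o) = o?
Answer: -1960835/308 ≈ -6366.3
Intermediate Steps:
t = -723/308 (t = 18*(-1/77) + 93*(-1/44) = -18/77 - 93/44 = -723/308 ≈ -2.3474)
u(B, a) = 5 (u(B, a) = 3 + 2 = 5)
O(A) = -723/308
(O(u(3, 10)) - 6263) + x(61, -101) = (-723/308 - 6263) - 101 = -1929727/308 - 101 = -1960835/308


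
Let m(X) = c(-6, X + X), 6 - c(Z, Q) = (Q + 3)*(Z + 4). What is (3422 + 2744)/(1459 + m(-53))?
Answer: 6166/1259 ≈ 4.8975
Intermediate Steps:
c(Z, Q) = 6 - (3 + Q)*(4 + Z) (c(Z, Q) = 6 - (Q + 3)*(Z + 4) = 6 - (3 + Q)*(4 + Z))
m(X) = 12 + 4*X (m(X) = -6 - 4*(X + X) - 3*(-6) - 1*(X + X)*(-6) = -6 - 8*X + 18 - 1*2*X*(-6) = -6 - 8*X + 18 + 12*X = 12 + 4*X)
(3422 + 2744)/(1459 + m(-53)) = (3422 + 2744)/(1459 + (12 + 4*(-53))) = 6166/(1459 + (12 - 212)) = 6166/(1459 - 200) = 6166/1259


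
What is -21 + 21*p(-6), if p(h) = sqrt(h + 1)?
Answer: -21 + 21*I*sqrt(5) ≈ -21.0 + 46.957*I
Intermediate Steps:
p(h) = sqrt(1 + h)
-21 + 21*p(-6) = -21 + 21*sqrt(1 - 6) = -21 + 21*sqrt(-5) = -21 + 21*(I*sqrt(5)) = -21 + 21*I*sqrt(5)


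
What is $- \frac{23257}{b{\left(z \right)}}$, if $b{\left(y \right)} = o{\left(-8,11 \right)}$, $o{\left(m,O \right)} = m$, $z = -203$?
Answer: $\frac{23257}{8} \approx 2907.1$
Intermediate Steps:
$b{\left(y \right)} = -8$
$- \frac{23257}{b{\left(z \right)}} = - \frac{23257}{-8} = \left(-23257\right) \left(- \frac{1}{8}\right) = \frac{23257}{8}$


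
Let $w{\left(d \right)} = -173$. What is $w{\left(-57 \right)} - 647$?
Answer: $-820$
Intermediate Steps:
$w{\left(-57 \right)} - 647 = -173 - 647 = -820$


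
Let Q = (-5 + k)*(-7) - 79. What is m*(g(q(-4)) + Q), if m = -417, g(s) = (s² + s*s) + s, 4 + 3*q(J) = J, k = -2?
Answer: 23074/3 ≈ 7691.3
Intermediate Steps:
q(J) = -4/3 + J/3
g(s) = s + 2*s² (g(s) = (s² + s²) + s = 2*s² + s = s + 2*s²)
Q = -30 (Q = (-5 - 2)*(-7) - 79 = -7*(-7) - 79 = 49 - 79 = -30)
m*(g(q(-4)) + Q) = -417*((-4/3 + (⅓)*(-4))*(1 + 2*(-4/3 + (⅓)*(-4))) - 30) = -417*((-4/3 - 4/3)*(1 + 2*(-4/3 - 4/3)) - 30) = -417*(-8*(1 + 2*(-8/3))/3 - 30) = -417*(-8*(1 - 16/3)/3 - 30) = -417*(-8/3*(-13/3) - 30) = -417*(104/9 - 30) = -417*(-166/9) = 23074/3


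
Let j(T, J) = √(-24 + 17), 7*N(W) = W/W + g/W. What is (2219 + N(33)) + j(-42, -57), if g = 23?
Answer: 73235/33 + I*√7 ≈ 2219.2 + 2.6458*I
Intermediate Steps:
N(W) = ⅐ + 23/(7*W) (N(W) = (W/W + 23/W)/7 = (1 + 23/W)/7 = ⅐ + 23/(7*W))
j(T, J) = I*√7 (j(T, J) = √(-7) = I*√7)
(2219 + N(33)) + j(-42, -57) = (2219 + (⅐)*(23 + 33)/33) + I*√7 = (2219 + (⅐)*(1/33)*56) + I*√7 = (2219 + 8/33) + I*√7 = 73235/33 + I*√7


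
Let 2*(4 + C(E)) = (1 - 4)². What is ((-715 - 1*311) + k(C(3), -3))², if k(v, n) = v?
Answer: 4206601/4 ≈ 1.0517e+6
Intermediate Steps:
C(E) = ½ (C(E) = -4 + (1 - 4)²/2 = -4 + (½)*(-3)² = -4 + (½)*9 = -4 + 9/2 = ½)
((-715 - 1*311) + k(C(3), -3))² = ((-715 - 1*311) + ½)² = ((-715 - 311) + ½)² = (-1026 + ½)² = (-2051/2)² = 4206601/4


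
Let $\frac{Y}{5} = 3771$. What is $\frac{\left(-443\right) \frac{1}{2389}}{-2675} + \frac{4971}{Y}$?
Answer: $\frac{2118393406}{8032952775} \approx 0.26371$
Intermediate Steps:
$Y = 18855$ ($Y = 5 \cdot 3771 = 18855$)
$\frac{\left(-443\right) \frac{1}{2389}}{-2675} + \frac{4971}{Y} = \frac{\left(-443\right) \frac{1}{2389}}{-2675} + \frac{4971}{18855} = \left(-443\right) \frac{1}{2389} \left(- \frac{1}{2675}\right) + 4971 \cdot \frac{1}{18855} = \left(- \frac{443}{2389}\right) \left(- \frac{1}{2675}\right) + \frac{1657}{6285} = \frac{443}{6390575} + \frac{1657}{6285} = \frac{2118393406}{8032952775}$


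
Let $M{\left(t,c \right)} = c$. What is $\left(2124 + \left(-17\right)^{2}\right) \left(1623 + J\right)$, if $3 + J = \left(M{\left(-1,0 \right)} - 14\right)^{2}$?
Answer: $4382008$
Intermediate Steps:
$J = 193$ ($J = -3 + \left(0 - 14\right)^{2} = -3 + \left(-14\right)^{2} = -3 + 196 = 193$)
$\left(2124 + \left(-17\right)^{2}\right) \left(1623 + J\right) = \left(2124 + \left(-17\right)^{2}\right) \left(1623 + 193\right) = \left(2124 + 289\right) 1816 = 2413 \cdot 1816 = 4382008$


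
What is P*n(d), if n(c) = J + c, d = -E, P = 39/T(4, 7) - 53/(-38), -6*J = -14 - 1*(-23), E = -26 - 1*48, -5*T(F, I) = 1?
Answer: -1066765/76 ≈ -14036.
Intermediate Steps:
T(F, I) = -⅕ (T(F, I) = -⅕*1 = -⅕)
E = -74 (E = -26 - 48 = -74)
J = -3/2 (J = -(-14 - 1*(-23))/6 = -(-14 + 23)/6 = -⅙*9 = -3/2 ≈ -1.5000)
P = -7357/38 (P = 39/(-⅕) - 53/(-38) = 39*(-5) - 53*(-1/38) = -195 + 53/38 = -7357/38 ≈ -193.61)
d = 74 (d = -1*(-74) = 74)
n(c) = -3/2 + c
P*n(d) = -7357*(-3/2 + 74)/38 = -7357/38*145/2 = -1066765/76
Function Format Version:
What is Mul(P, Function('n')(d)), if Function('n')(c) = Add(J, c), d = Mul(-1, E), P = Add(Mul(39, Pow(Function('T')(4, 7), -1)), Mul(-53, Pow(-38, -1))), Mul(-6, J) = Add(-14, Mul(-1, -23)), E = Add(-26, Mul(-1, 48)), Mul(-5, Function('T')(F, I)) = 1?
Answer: Rational(-1066765, 76) ≈ -14036.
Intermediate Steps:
Function('T')(F, I) = Rational(-1, 5) (Function('T')(F, I) = Mul(Rational(-1, 5), 1) = Rational(-1, 5))
E = -74 (E = Add(-26, -48) = -74)
J = Rational(-3, 2) (J = Mul(Rational(-1, 6), Add(-14, Mul(-1, -23))) = Mul(Rational(-1, 6), Add(-14, 23)) = Mul(Rational(-1, 6), 9) = Rational(-3, 2) ≈ -1.5000)
P = Rational(-7357, 38) (P = Add(Mul(39, Pow(Rational(-1, 5), -1)), Mul(-53, Pow(-38, -1))) = Add(Mul(39, -5), Mul(-53, Rational(-1, 38))) = Add(-195, Rational(53, 38)) = Rational(-7357, 38) ≈ -193.61)
d = 74 (d = Mul(-1, -74) = 74)
Function('n')(c) = Add(Rational(-3, 2), c)
Mul(P, Function('n')(d)) = Mul(Rational(-7357, 38), Add(Rational(-3, 2), 74)) = Mul(Rational(-7357, 38), Rational(145, 2)) = Rational(-1066765, 76)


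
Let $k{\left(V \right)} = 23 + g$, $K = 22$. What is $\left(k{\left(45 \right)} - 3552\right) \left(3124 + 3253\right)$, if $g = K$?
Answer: $-22364139$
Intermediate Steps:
$g = 22$
$k{\left(V \right)} = 45$ ($k{\left(V \right)} = 23 + 22 = 45$)
$\left(k{\left(45 \right)} - 3552\right) \left(3124 + 3253\right) = \left(45 - 3552\right) \left(3124 + 3253\right) = \left(-3507\right) 6377 = -22364139$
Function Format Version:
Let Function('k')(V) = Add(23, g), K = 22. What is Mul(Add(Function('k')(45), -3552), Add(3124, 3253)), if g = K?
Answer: -22364139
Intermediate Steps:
g = 22
Function('k')(V) = 45 (Function('k')(V) = Add(23, 22) = 45)
Mul(Add(Function('k')(45), -3552), Add(3124, 3253)) = Mul(Add(45, -3552), Add(3124, 3253)) = Mul(-3507, 6377) = -22364139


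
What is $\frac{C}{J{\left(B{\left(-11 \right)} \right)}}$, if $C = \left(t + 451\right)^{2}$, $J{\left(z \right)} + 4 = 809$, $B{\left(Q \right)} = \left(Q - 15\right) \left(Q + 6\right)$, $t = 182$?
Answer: $\frac{400689}{805} \approx 497.75$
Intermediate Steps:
$B{\left(Q \right)} = \left(-15 + Q\right) \left(6 + Q\right)$
$J{\left(z \right)} = 805$ ($J{\left(z \right)} = -4 + 809 = 805$)
$C = 400689$ ($C = \left(182 + 451\right)^{2} = 633^{2} = 400689$)
$\frac{C}{J{\left(B{\left(-11 \right)} \right)}} = \frac{400689}{805}$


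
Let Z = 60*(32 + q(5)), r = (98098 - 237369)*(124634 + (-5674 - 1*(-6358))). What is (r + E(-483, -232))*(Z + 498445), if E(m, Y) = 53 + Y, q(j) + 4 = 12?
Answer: -8741329601536665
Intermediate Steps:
q(j) = 8 (q(j) = -4 + 12 = 8)
r = -17453163178 (r = -139271*(124634 + (-5674 + 6358)) = -139271*(124634 + 684) = -139271*125318 = -17453163178)
Z = 2400 (Z = 60*(32 + 8) = 60*40 = 2400)
(r + E(-483, -232))*(Z + 498445) = (-17453163178 + (53 - 232))*(2400 + 498445) = (-17453163178 - 179)*500845 = -17453163357*500845 = -8741329601536665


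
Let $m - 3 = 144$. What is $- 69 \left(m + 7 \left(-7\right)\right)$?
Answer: $-6762$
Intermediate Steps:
$m = 147$ ($m = 3 + 144 = 147$)
$- 69 \left(m + 7 \left(-7\right)\right) = - 69 \left(147 + 7 \left(-7\right)\right) = - 69 \left(147 - 49\right) = \left(-69\right) 98 = -6762$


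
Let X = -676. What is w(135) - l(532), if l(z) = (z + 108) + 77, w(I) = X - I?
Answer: -1528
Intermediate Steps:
w(I) = -676 - I
l(z) = 185 + z (l(z) = (108 + z) + 77 = 185 + z)
w(135) - l(532) = (-676 - 1*135) - (185 + 532) = (-676 - 135) - 1*717 = -811 - 717 = -1528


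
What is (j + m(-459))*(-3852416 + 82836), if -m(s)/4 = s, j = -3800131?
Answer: 14317976866100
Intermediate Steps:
m(s) = -4*s
(j + m(-459))*(-3852416 + 82836) = (-3800131 - 4*(-459))*(-3852416 + 82836) = (-3800131 + 1836)*(-3769580) = -3798295*(-3769580) = 14317976866100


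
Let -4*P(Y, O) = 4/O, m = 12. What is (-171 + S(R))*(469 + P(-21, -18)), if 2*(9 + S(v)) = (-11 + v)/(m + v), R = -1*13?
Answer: -236404/3 ≈ -78801.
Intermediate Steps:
P(Y, O) = -1/O
R = -13
S(v) = -9 + (-11 + v)/(2*(12 + v)) (S(v) = -9 + ((-11 + v)/(12 + v))/2 = -9 + (-11 + v)/(2*(12 + v)))
(-171 + S(R))*(469 + P(-21, -18)) = (-171 + (-227 - 17*(-13))/(2*(12 - 13)))*(469 - 1/(-18)) = (-171 + (1/2)*(-227 + 221)/(-1))*(469 - 1*(-1/18)) = (-171 + (1/2)*(-1)*(-6))*(469 + 1/18) = (-171 + 3)*(8443/18) = -168*8443/18 = -236404/3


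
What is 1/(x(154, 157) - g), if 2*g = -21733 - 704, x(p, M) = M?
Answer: 2/22751 ≈ 8.7908e-5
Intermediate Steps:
g = -22437/2 (g = (-21733 - 704)/2 = (½)*(-22437) = -22437/2 ≈ -11219.)
1/(x(154, 157) - g) = 1/(157 - 1*(-22437/2)) = 1/(157 + 22437/2) = 1/(22751/2) = 2/22751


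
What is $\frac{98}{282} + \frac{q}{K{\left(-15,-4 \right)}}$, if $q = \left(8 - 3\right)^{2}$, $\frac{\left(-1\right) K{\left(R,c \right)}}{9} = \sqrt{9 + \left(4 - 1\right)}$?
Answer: $\frac{49}{141} - \frac{25 \sqrt{3}}{54} \approx -0.45436$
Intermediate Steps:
$K{\left(R,c \right)} = - 18 \sqrt{3}$ ($K{\left(R,c \right)} = - 9 \sqrt{9 + \left(4 - 1\right)} = - 9 \sqrt{9 + 3} = - 9 \sqrt{12} = - 9 \cdot 2 \sqrt{3} = - 18 \sqrt{3}$)
$q = 25$ ($q = 5^{2} = 25$)
$\frac{98}{282} + \frac{q}{K{\left(-15,-4 \right)}} = \frac{98}{282} + \frac{25}{\left(-18\right) \sqrt{3}} = 98 \cdot \frac{1}{282} + 25 \left(- \frac{\sqrt{3}}{54}\right) = \frac{49}{141} - \frac{25 \sqrt{3}}{54}$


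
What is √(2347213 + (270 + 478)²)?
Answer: √2906717 ≈ 1704.9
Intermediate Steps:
√(2347213 + (270 + 478)²) = √(2347213 + 748²) = √(2347213 + 559504) = √2906717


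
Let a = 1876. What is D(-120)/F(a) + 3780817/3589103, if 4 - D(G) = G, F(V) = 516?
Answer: 598987586/462994287 ≈ 1.2937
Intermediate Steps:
D(G) = 4 - G
D(-120)/F(a) + 3780817/3589103 = (4 - 1*(-120))/516 + 3780817/3589103 = (4 + 120)*(1/516) + 3780817*(1/3589103) = 124*(1/516) + 3780817/3589103 = 31/129 + 3780817/3589103 = 598987586/462994287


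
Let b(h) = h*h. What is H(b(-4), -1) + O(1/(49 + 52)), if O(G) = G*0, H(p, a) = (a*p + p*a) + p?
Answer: -16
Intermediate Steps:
b(h) = h²
H(p, a) = p + 2*a*p (H(p, a) = (a*p + a*p) + p = 2*a*p + p = p + 2*a*p)
O(G) = 0
H(b(-4), -1) + O(1/(49 + 52)) = (-4)²*(1 + 2*(-1)) + 0 = 16*(1 - 2) + 0 = 16*(-1) + 0 = -16 + 0 = -16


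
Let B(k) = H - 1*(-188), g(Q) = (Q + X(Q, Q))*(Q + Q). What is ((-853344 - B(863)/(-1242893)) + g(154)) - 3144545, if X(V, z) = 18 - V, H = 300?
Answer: -4962057653597/1242893 ≈ -3.9923e+6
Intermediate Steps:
g(Q) = 36*Q (g(Q) = (Q + (18 - Q))*(Q + Q) = 18*(2*Q) = 36*Q)
B(k) = 488 (B(k) = 300 - 1*(-188) = 300 + 188 = 488)
((-853344 - B(863)/(-1242893)) + g(154)) - 3144545 = ((-853344 - 488/(-1242893)) + 36*154) - 3144545 = ((-853344 - 488*(-1)/1242893) + 5544) - 3144545 = ((-853344 - 1*(-488/1242893)) + 5544) - 3144545 = ((-853344 + 488/1242893) + 5544) - 3144545 = (-1060615283704/1242893 + 5544) - 3144545 = -1053724684912/1242893 - 3144545 = -4962057653597/1242893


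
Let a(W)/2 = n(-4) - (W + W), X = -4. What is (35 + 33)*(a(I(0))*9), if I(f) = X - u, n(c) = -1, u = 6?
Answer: 23256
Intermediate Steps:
I(f) = -10 (I(f) = -4 - 1*6 = -4 - 6 = -10)
a(W) = -2 - 4*W (a(W) = 2*(-1 - (W + W)) = 2*(-1 - 2*W) = -2 - 4*W)
(35 + 33)*(a(I(0))*9) = (35 + 33)*((-2 - 4*(-10))*9) = 68*((-2 + 40)*9) = 68*(38*9) = 68*342 = 23256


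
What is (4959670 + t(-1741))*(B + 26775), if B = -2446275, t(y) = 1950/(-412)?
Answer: -1235990741688750/103 ≈ -1.2000e+13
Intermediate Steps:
t(y) = -975/206 (t(y) = 1950*(-1/412) = -975/206)
(4959670 + t(-1741))*(B + 26775) = (4959670 - 975/206)*(-2446275 + 26775) = (1021691045/206)*(-2419500) = -1235990741688750/103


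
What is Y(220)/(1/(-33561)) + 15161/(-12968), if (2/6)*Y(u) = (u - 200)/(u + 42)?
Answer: -13058557531/1698808 ≈ -7686.9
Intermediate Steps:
Y(u) = 3*(-200 + u)/(42 + u) (Y(u) = 3*((u - 200)/(u + 42)) = 3*((-200 + u)/(42 + u)) = 3*(-200 + u)/(42 + u))
Y(220)/(1/(-33561)) + 15161/(-12968) = (3*(-200 + 220)/(42 + 220))/(1/(-33561)) + 15161/(-12968) = (3*20/262)/(-1/33561) + 15161*(-1/12968) = (3*(1/262)*20)*(-33561) - 15161/12968 = (30/131)*(-33561) - 15161/12968 = -1006830/131 - 15161/12968 = -13058557531/1698808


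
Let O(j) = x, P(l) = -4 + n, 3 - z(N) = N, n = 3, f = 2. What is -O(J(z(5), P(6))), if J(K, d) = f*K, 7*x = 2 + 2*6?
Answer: -2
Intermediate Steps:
z(N) = 3 - N
P(l) = -1 (P(l) = -4 + 3 = -1)
x = 2 (x = (2 + 2*6)/7 = (2 + 12)/7 = (⅐)*14 = 2)
J(K, d) = 2*K
O(j) = 2
-O(J(z(5), P(6))) = -1*2 = -2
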